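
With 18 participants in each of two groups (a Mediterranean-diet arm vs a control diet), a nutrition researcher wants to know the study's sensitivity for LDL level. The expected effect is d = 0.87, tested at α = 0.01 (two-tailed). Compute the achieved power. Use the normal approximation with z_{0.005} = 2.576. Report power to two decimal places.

For two equal groups, power = Φ(d·√(n/2) − z_{α/2}).
d·√(n/2) = 0.87 × √(18/2) = 0.87 × 3.000 = 2.610.
z_β = 2.610 − 2.576 = 0.034.
Power = Φ(0.034) = 0.514.

power ≈ 0.51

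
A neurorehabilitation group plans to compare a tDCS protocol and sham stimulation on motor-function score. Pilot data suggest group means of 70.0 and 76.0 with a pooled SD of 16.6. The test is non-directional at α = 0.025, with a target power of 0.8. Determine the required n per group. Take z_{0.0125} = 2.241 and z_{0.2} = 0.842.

Cohen's d = |M₁ − M₂| / SD_pooled = |70.0 − 76.0| / 16.6 = 6.0 / 16.6 = 0.361.
For two independent groups with equal n: n = 2·((z_{α/2} + z_β) / d)².
z_{α/2} + z_β = 2.241 + 0.842 = 3.083.
n = 2 × (3.083 / 0.361)² = 2 × 8.540² = 2 × 72.93 = 145.9.
Round up to the next whole participant.

n = 146 per group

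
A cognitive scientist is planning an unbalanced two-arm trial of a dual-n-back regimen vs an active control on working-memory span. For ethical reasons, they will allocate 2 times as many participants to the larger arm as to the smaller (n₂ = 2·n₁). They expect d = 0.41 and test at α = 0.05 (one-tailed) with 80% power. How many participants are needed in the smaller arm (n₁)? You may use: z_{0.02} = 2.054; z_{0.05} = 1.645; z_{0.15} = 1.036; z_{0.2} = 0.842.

n₁ = 56

With allocation ratio k = n₂/n₁ = 2, Var(x̄₁−x̄₂) = σ²(1/n₁ + 1/(k·n₁)) = σ²·(k+1)/(k·n₁).
So n₁ = (1 + 1/k)·((z_{α} + z_β)/d)² = 1.500 × (2.487/0.41)².
n₁ = 1.500 × 36.79 = 55.2.
Round up: n₁ = 56, giving n₂ = 2 × 56 = 112.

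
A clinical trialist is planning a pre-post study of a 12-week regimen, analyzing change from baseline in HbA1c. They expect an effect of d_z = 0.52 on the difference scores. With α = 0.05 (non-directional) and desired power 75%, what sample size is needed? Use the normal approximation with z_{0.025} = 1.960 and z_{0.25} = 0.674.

For a paired (one-sample on differences) test: n = ((z_{α/2} + z_β) / d)².
z_{α/2} + z_β = 1.960 + 0.674 = 2.634.
n = (2.634 / 0.52)² = 5.065² = 25.66.
Round up.

n = 26 pairs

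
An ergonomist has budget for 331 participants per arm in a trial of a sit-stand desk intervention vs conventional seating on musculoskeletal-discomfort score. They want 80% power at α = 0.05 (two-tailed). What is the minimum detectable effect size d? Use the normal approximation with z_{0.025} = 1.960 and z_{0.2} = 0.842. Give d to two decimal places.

For two independent groups of n = 331 each: d_min = (z_{α/2} + z_β)·√(2/n).
z-sum = 1.960 + 0.842 = 2.802.
d_min = 2.802 × √(2/331) = 2.802 × 0.0777 = 0.218.

d_min ≈ 0.22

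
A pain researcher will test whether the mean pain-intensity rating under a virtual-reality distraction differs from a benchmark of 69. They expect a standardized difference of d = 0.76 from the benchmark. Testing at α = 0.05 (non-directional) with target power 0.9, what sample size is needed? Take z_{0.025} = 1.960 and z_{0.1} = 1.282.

n = 19

For a one-sample test: n = ((z_{α/2} + z_β) / d)².
z_{α/2} + z_β = 1.960 + 1.282 = 3.242.
n = (3.242 / 0.76)² = 4.266² = 18.20.
Round up.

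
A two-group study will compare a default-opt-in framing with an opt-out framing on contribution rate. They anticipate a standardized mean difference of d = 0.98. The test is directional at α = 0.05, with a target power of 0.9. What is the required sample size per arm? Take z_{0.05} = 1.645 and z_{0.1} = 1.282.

n = 18 per group

For two independent groups with equal n: n = 2·((z_{α} + z_β) / d)².
z_{α} + z_β = 1.645 + 1.282 = 2.927.
n = 2 × (2.927 / 0.98)² = 2 × 2.987² = 2 × 8.92 = 17.8.
Round up to the next whole participant.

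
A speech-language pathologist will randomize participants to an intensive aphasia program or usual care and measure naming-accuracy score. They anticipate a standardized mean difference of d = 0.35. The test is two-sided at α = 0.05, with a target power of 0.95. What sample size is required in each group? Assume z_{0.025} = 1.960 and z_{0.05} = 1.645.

For two independent groups with equal n: n = 2·((z_{α/2} + z_β) / d)².
z_{α/2} + z_β = 1.960 + 1.645 = 3.605.
n = 2 × (3.605 / 0.35)² = 2 × 10.300² = 2 × 106.09 = 212.2.
Round up to the next whole participant.

n = 213 per group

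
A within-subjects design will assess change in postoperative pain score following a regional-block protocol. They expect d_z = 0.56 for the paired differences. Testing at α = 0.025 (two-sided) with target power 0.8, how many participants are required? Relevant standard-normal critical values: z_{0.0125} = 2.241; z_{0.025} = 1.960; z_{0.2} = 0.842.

For a paired (one-sample on differences) test: n = ((z_{α/2} + z_β) / d)².
z_{α/2} + z_β = 2.241 + 0.842 = 3.083.
n = (3.083 / 0.56)² = 5.505² = 30.31.
Round up.

n = 31 pairs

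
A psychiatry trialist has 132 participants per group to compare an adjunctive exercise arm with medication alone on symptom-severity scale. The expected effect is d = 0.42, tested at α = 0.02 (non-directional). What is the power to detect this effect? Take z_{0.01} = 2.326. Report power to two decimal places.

power ≈ 0.86

For two equal groups, power = Φ(d·√(n/2) − z_{α/2}).
d·√(n/2) = 0.42 × √(132/2) = 0.42 × 8.124 = 3.412.
z_β = 3.412 − 2.326 = 1.086.
Power = Φ(1.086) = 0.861.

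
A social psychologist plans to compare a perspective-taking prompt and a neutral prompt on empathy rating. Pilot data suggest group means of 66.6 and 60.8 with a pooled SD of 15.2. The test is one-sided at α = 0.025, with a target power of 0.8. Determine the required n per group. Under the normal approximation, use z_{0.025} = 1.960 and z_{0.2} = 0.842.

Cohen's d = |M₁ − M₂| / SD_pooled = |66.6 − 60.8| / 15.2 = 5.8 / 15.2 = 0.382.
For two independent groups with equal n: n = 2·((z_{α} + z_β) / d)².
z_{α} + z_β = 1.960 + 0.842 = 2.802.
n = 2 × (2.802 / 0.382)² = 2 × 7.335² = 2 × 53.80 = 107.6.
Round up to the next whole participant.

n = 108 per group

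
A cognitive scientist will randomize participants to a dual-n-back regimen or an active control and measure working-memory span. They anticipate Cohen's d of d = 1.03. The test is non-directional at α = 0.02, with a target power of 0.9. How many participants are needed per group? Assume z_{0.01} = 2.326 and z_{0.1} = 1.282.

n = 25 per group

For two independent groups with equal n: n = 2·((z_{α/2} + z_β) / d)².
z_{α/2} + z_β = 2.326 + 1.282 = 3.608.
n = 2 × (3.608 / 1.03)² = 2 × 3.503² = 2 × 12.27 = 24.5.
Round up to the next whole participant.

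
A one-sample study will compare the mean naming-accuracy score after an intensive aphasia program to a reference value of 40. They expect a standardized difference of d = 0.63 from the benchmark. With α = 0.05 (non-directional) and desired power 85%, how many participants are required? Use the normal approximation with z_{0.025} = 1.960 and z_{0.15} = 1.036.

For a one-sample test: n = ((z_{α/2} + z_β) / d)².
z_{α/2} + z_β = 1.960 + 1.036 = 2.996.
n = (2.996 / 0.63)² = 4.756² = 22.62.
Round up.

n = 23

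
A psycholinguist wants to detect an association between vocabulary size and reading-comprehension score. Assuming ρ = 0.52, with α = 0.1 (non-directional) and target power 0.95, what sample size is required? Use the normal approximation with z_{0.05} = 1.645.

Fisher's z: C = ½·ln((1+r)/(1−r)) = ½·ln(3.1667) = 0.5763.
n = ((z_{α/2} + z_β)/C)² + 3.
(1.645 + 1.645) / 0.5763 = 3.290 / 0.5763 = 5.709.
n = 5.709² + 3 = 32.59 + 3 = 35.6.
Round up.

n = 36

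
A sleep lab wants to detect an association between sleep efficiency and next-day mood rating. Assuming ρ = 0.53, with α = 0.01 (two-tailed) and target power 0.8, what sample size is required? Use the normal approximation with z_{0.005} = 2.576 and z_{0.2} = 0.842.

n = 37

Fisher's z: C = ½·ln((1+r)/(1−r)) = ½·ln(3.2553) = 0.5901.
n = ((z_{α/2} + z_β)/C)² + 3.
(2.576 + 0.842) / 0.5901 = 3.418 / 0.5901 = 5.792.
n = 5.792² + 3 = 33.55 + 3 = 36.6.
Round up.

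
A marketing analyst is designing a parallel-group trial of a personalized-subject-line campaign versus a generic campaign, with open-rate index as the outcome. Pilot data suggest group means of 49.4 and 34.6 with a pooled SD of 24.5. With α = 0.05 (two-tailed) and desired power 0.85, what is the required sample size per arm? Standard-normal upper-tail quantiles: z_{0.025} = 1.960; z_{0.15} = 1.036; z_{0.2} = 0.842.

n = 50 per group

Cohen's d = |M₁ − M₂| / SD_pooled = |49.4 − 34.6| / 24.5 = 14.8 / 24.5 = 0.604.
For two independent groups with equal n: n = 2·((z_{α/2} + z_β) / d)².
z_{α/2} + z_β = 1.960 + 1.036 = 2.996.
n = 2 × (2.996 / 0.604)² = 2 × 4.960² = 2 × 24.60 = 49.2.
Round up to the next whole participant.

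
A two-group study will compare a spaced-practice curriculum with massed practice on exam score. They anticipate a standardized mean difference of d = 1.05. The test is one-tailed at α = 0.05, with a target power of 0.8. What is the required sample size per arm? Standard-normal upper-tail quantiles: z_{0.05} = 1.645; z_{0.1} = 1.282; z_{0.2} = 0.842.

For two independent groups with equal n: n = 2·((z_{α} + z_β) / d)².
z_{α} + z_β = 1.645 + 0.842 = 2.487.
n = 2 × (2.487 / 1.05)² = 2 × 2.369² = 2 × 5.61 = 11.2.
Round up to the next whole participant.

n = 12 per group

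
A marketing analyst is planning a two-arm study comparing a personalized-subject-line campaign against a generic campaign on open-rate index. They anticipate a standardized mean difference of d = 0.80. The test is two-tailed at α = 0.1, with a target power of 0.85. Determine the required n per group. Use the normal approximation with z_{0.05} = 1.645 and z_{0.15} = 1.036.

n = 23 per group

For two independent groups with equal n: n = 2·((z_{α/2} + z_β) / d)².
z_{α/2} + z_β = 1.645 + 1.036 = 2.681.
n = 2 × (2.681 / 0.80)² = 2 × 3.351² = 2 × 11.23 = 22.5.
Round up to the next whole participant.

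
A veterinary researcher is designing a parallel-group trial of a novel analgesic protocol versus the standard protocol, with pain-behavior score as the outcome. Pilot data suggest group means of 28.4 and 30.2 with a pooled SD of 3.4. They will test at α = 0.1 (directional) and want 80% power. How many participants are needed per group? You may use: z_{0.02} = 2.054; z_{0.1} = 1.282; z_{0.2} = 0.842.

n = 33 per group

Cohen's d = |M₁ − M₂| / SD_pooled = |28.4 − 30.2| / 3.4 = 1.8 / 3.4 = 0.529.
For two independent groups with equal n: n = 2·((z_{α} + z_β) / d)².
z_{α} + z_β = 1.282 + 0.842 = 2.124.
n = 2 × (2.124 / 0.529)² = 2 × 4.015² = 2 × 16.12 = 32.2.
Round up to the next whole participant.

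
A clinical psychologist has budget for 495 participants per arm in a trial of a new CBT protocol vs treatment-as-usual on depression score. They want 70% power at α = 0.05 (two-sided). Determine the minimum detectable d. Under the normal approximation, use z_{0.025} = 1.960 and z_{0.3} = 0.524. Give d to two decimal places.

For two independent groups of n = 495 each: d_min = (z_{α/2} + z_β)·√(2/n).
z-sum = 1.960 + 0.524 = 2.484.
d_min = 2.484 × √(2/495) = 2.484 × 0.0636 = 0.158.

d_min ≈ 0.16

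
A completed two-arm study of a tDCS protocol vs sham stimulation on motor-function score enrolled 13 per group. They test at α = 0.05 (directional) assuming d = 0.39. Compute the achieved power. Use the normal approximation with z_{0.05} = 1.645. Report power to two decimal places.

For two equal groups, power = Φ(d·√(n/2) − z_{α}).
d·√(n/2) = 0.39 × √(13/2) = 0.39 × 2.550 = 0.994.
z_β = 0.994 − 1.645 = -0.651.
Power = Φ(-0.651) = 0.258.

power ≈ 0.26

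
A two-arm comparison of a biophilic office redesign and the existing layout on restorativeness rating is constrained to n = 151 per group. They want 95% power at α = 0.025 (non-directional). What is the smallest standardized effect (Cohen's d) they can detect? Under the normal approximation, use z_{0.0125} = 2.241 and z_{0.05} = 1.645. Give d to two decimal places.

For two independent groups of n = 151 each: d_min = (z_{α/2} + z_β)·√(2/n).
z-sum = 2.241 + 1.645 = 3.886.
d_min = 3.886 × √(2/151) = 3.886 × 0.1151 = 0.447.

d_min ≈ 0.45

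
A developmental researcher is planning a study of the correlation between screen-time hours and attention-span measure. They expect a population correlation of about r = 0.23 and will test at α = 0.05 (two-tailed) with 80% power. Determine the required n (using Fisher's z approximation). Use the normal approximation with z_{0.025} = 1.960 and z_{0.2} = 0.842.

Fisher's z: C = ½·ln((1+r)/(1−r)) = ½·ln(1.5974) = 0.2342.
n = ((z_{α/2} + z_β)/C)² + 3.
(1.960 + 0.842) / 0.2342 = 2.802 / 0.2342 = 11.964.
n = 11.964² + 3 = 143.14 + 3 = 146.1.
Round up.

n = 147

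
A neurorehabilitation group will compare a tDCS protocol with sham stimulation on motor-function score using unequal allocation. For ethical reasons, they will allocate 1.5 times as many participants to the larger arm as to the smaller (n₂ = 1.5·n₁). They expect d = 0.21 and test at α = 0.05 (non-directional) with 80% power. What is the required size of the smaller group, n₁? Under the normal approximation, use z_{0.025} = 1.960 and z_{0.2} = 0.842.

With allocation ratio k = n₂/n₁ = 1.5, Var(x̄₁−x̄₂) = σ²(1/n₁ + 1/(k·n₁)) = σ²·(k+1)/(k·n₁).
So n₁ = (1 + 1/k)·((z_{α/2} + z_β)/d)² = 1.667 × (2.802/0.21)².
n₁ = 1.667 × 178.03 = 296.7.
Round up: n₁ = 297, giving n₂ = ⌈1.5 × 297⌉ = ⌈445.5⌉ = 446.

n₁ = 297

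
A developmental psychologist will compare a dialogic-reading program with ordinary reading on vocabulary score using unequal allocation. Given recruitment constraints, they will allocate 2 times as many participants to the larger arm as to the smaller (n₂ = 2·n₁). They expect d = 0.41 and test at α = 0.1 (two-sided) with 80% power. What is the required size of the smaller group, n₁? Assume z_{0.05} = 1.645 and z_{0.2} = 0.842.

With allocation ratio k = n₂/n₁ = 2, Var(x̄₁−x̄₂) = σ²(1/n₁ + 1/(k·n₁)) = σ²·(k+1)/(k·n₁).
So n₁ = (1 + 1/k)·((z_{α/2} + z_β)/d)² = 1.500 × (2.487/0.41)².
n₁ = 1.500 × 36.79 = 55.2.
Round up: n₁ = 56, giving n₂ = 2 × 56 = 112.

n₁ = 56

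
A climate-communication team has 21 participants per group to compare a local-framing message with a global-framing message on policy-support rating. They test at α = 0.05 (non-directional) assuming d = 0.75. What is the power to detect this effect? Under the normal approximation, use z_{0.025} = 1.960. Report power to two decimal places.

power ≈ 0.68

For two equal groups, power = Φ(d·√(n/2) − z_{α/2}).
d·√(n/2) = 0.75 × √(21/2) = 0.75 × 3.240 = 2.430.
z_β = 2.430 − 1.960 = 0.470.
Power = Φ(0.470) = 0.681.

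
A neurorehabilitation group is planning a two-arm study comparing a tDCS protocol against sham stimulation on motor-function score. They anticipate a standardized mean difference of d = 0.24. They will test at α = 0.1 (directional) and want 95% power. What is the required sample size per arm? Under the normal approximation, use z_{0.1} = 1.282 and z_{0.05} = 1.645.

For two independent groups with equal n: n = 2·((z_{α} + z_β) / d)².
z_{α} + z_β = 1.282 + 1.645 = 2.927.
n = 2 × (2.927 / 0.24)² = 2 × 12.196² = 2 × 148.74 = 297.5.
Round up to the next whole participant.

n = 298 per group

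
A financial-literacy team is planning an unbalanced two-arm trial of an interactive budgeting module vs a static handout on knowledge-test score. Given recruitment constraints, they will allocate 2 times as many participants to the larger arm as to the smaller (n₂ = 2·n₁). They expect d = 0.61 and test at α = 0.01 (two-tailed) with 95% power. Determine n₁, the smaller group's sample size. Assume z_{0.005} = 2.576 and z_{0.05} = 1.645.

n₁ = 72

With allocation ratio k = n₂/n₁ = 2, Var(x̄₁−x̄₂) = σ²(1/n₁ + 1/(k·n₁)) = σ²·(k+1)/(k·n₁).
So n₁ = (1 + 1/k)·((z_{α/2} + z_β)/d)² = 1.500 × (4.221/0.61)².
n₁ = 1.500 × 47.88 = 71.8.
Round up: n₁ = 72, giving n₂ = 2 × 72 = 144.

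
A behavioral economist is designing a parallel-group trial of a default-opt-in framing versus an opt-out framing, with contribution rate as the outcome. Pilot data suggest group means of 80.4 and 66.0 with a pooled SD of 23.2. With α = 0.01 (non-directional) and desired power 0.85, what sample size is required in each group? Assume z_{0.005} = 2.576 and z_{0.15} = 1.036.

n = 68 per group

Cohen's d = |M₁ − M₂| / SD_pooled = |80.4 − 66.0| / 23.2 = 14.4 / 23.2 = 0.621.
For two independent groups with equal n: n = 2·((z_{α/2} + z_β) / d)².
z_{α/2} + z_β = 2.576 + 1.036 = 3.612.
n = 2 × (3.612 / 0.621)² = 2 × 5.816² = 2 × 33.83 = 67.7.
Round up to the next whole participant.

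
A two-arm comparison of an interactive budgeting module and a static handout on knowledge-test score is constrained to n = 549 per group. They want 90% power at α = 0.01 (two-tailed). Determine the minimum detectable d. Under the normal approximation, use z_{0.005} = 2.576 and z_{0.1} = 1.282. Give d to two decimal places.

For two independent groups of n = 549 each: d_min = (z_{α/2} + z_β)·√(2/n).
z-sum = 2.576 + 1.282 = 3.858.
d_min = 3.858 × √(2/549) = 3.858 × 0.0604 = 0.233.

d_min ≈ 0.23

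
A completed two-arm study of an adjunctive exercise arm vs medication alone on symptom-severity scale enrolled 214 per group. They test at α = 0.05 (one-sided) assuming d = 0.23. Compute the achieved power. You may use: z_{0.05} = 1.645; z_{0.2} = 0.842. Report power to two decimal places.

power ≈ 0.77

For two equal groups, power = Φ(d·√(n/2) − z_{α}).
d·√(n/2) = 0.23 × √(214/2) = 0.23 × 10.344 = 2.379.
z_β = 2.379 − 1.645 = 0.734.
Power = Φ(0.734) = 0.769.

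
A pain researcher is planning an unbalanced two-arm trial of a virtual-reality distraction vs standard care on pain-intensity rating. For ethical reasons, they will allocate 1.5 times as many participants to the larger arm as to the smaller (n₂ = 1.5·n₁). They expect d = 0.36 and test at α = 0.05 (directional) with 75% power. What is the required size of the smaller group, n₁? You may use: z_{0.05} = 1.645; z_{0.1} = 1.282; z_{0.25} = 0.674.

n₁ = 70

With allocation ratio k = n₂/n₁ = 1.5, Var(x̄₁−x̄₂) = σ²(1/n₁ + 1/(k·n₁)) = σ²·(k+1)/(k·n₁).
So n₁ = (1 + 1/k)·((z_{α} + z_β)/d)² = 1.667 × (2.319/0.36)².
n₁ = 1.667 × 41.50 = 69.2.
Round up: n₁ = 70, giving n₂ = 1.5 × 70 = 105.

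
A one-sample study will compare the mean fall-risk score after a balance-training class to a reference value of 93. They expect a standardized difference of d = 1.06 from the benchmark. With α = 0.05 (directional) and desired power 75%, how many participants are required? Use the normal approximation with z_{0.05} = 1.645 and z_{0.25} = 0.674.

For a one-sample test: n = ((z_{α} + z_β) / d)².
z_{α} + z_β = 1.645 + 0.674 = 2.319.
n = (2.319 / 1.06)² = 2.188² = 4.79.
Round up.

n = 5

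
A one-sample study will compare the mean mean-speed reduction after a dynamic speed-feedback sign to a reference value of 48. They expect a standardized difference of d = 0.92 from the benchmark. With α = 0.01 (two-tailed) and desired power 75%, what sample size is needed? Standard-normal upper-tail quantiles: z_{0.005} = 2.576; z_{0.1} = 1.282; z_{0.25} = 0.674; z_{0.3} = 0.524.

For a one-sample test: n = ((z_{α/2} + z_β) / d)².
z_{α/2} + z_β = 2.576 + 0.674 = 3.250.
n = (3.250 / 0.92)² = 3.533² = 12.48.
Round up.

n = 13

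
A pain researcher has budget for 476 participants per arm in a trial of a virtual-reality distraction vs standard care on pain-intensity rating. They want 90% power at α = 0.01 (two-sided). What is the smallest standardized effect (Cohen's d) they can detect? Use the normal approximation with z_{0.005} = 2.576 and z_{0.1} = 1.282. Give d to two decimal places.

For two independent groups of n = 476 each: d_min = (z_{α/2} + z_β)·√(2/n).
z-sum = 2.576 + 1.282 = 3.858.
d_min = 3.858 × √(2/476) = 3.858 × 0.0648 = 0.250.

d_min ≈ 0.25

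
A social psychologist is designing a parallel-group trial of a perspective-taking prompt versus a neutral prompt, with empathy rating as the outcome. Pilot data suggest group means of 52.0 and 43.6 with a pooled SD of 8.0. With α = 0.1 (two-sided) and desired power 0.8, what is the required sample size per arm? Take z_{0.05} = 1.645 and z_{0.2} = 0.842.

n = 12 per group

Cohen's d = |M₁ − M₂| / SD_pooled = |52.0 − 43.6| / 8.0 = 8.4 / 8.0 = 1.050.
For two independent groups with equal n: n = 2·((z_{α/2} + z_β) / d)².
z_{α/2} + z_β = 1.645 + 0.842 = 2.487.
n = 2 × (2.487 / 1.050)² = 2 × 2.369² = 2 × 5.61 = 11.2.
Round up to the next whole participant.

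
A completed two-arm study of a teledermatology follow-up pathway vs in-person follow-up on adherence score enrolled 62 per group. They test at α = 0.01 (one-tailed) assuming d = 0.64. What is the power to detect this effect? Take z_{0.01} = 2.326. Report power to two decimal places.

For two equal groups, power = Φ(d·√(n/2) − z_{α}).
d·√(n/2) = 0.64 × √(62/2) = 0.64 × 5.568 = 3.563.
z_β = 3.563 − 2.326 = 1.237.
Power = Φ(1.237) = 0.892.

power ≈ 0.89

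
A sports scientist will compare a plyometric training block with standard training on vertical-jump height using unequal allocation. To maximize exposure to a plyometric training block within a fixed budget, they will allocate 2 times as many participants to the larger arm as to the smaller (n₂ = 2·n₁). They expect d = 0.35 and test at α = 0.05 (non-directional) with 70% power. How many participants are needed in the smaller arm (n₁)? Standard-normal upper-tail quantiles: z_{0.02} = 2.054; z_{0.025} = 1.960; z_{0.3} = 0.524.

With allocation ratio k = n₂/n₁ = 2, Var(x̄₁−x̄₂) = σ²(1/n₁ + 1/(k·n₁)) = σ²·(k+1)/(k·n₁).
So n₁ = (1 + 1/k)·((z_{α/2} + z_β)/d)² = 1.500 × (2.484/0.35)².
n₁ = 1.500 × 50.37 = 75.6.
Round up: n₁ = 76, giving n₂ = 2 × 76 = 152.

n₁ = 76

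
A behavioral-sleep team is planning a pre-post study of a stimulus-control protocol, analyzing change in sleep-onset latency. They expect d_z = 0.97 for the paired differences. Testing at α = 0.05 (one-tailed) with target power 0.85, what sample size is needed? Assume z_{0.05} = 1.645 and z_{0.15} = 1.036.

For a paired (one-sample on differences) test: n = ((z_{α} + z_β) / d)².
z_{α} + z_β = 1.645 + 1.036 = 2.681.
n = (2.681 / 0.97)² = 2.764² = 7.64.
Round up.

n = 8 pairs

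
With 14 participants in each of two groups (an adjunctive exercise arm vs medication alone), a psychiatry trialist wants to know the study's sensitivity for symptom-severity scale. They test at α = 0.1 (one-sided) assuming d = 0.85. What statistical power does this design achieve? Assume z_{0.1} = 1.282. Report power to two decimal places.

For two equal groups, power = Φ(d·√(n/2) − z_{α}).
d·√(n/2) = 0.85 × √(14/2) = 0.85 × 2.646 = 2.249.
z_β = 2.249 − 1.282 = 0.967.
Power = Φ(0.967) = 0.833.

power ≈ 0.83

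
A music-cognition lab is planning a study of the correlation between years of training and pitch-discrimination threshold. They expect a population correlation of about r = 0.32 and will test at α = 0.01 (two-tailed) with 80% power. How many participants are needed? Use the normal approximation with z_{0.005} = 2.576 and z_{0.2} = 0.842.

Fisher's z: C = ½·ln((1+r)/(1−r)) = ½·ln(1.9412) = 0.3316.
n = ((z_{α/2} + z_β)/C)² + 3.
(2.576 + 0.842) / 0.3316 = 3.418 / 0.3316 = 10.308.
n = 10.308² + 3 = 106.25 + 3 = 109.2.
Round up.

n = 110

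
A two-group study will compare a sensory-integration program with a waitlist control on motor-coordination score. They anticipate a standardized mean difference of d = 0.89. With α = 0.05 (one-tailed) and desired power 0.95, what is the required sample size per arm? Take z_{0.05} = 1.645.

n = 28 per group

For two independent groups with equal n: n = 2·((z_{α} + z_β) / d)².
z_{α} + z_β = 1.645 + 1.645 = 3.290.
n = 2 × (3.290 / 0.89)² = 2 × 3.697² = 2 × 13.67 = 27.3.
Round up to the next whole participant.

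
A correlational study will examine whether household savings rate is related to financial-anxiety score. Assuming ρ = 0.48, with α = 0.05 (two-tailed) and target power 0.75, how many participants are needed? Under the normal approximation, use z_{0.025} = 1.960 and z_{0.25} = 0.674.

n = 29

Fisher's z: C = ½·ln((1+r)/(1−r)) = ½·ln(2.8462) = 0.5230.
n = ((z_{α/2} + z_β)/C)² + 3.
(1.960 + 0.674) / 0.5230 = 2.634 / 0.5230 = 5.036.
n = 5.036² + 3 = 25.36 + 3 = 28.4.
Round up.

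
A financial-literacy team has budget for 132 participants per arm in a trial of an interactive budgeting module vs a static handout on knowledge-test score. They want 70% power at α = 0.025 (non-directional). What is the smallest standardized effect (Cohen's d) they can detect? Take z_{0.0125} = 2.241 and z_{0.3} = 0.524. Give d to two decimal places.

For two independent groups of n = 132 each: d_min = (z_{α/2} + z_β)·√(2/n).
z-sum = 2.241 + 0.524 = 2.765.
d_min = 2.765 × √(2/132) = 2.765 × 0.1231 = 0.340.

d_min ≈ 0.34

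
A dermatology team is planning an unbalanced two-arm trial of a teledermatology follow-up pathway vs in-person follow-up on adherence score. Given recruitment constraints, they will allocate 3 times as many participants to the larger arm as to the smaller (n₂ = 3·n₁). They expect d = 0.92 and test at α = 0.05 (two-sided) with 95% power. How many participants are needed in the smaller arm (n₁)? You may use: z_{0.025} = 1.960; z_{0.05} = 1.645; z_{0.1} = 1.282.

n₁ = 21

With allocation ratio k = n₂/n₁ = 3, Var(x̄₁−x̄₂) = σ²(1/n₁ + 1/(k·n₁)) = σ²·(k+1)/(k·n₁).
So n₁ = (1 + 1/k)·((z_{α/2} + z_β)/d)² = 1.333 × (3.605/0.92)².
n₁ = 1.333 × 15.35 = 20.5.
Round up: n₁ = 21, giving n₂ = 3 × 21 = 63.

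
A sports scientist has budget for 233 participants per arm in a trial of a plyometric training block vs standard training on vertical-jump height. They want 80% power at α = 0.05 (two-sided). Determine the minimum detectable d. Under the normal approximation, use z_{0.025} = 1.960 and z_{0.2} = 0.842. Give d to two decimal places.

For two independent groups of n = 233 each: d_min = (z_{α/2} + z_β)·√(2/n).
z-sum = 1.960 + 0.842 = 2.802.
d_min = 2.802 × √(2/233) = 2.802 × 0.0926 = 0.260.

d_min ≈ 0.26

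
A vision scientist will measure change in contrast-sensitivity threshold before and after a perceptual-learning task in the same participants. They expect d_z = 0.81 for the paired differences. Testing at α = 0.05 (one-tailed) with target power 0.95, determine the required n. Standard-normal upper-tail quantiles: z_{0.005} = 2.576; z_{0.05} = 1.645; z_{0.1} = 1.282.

n = 17 pairs

For a paired (one-sample on differences) test: n = ((z_{α} + z_β) / d)².
z_{α} + z_β = 1.645 + 1.645 = 3.290.
n = (3.290 / 0.81)² = 4.062² = 16.50.
Round up.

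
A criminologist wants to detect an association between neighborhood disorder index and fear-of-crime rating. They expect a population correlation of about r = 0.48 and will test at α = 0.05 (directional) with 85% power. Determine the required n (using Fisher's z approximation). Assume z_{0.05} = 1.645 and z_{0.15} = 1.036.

Fisher's z: C = ½·ln((1+r)/(1−r)) = ½·ln(2.8462) = 0.5230.
n = ((z_{α} + z_β)/C)² + 3.
(1.645 + 1.036) / 0.5230 = 2.681 / 0.5230 = 5.126.
n = 5.126² + 3 = 26.28 + 3 = 29.3.
Round up.

n = 30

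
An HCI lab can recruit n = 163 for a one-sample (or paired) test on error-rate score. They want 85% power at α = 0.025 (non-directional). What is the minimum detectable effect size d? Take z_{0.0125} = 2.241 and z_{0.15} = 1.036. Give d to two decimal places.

d_min ≈ 0.26

For a single sample (or paired design) of n = 163: d_min = (z_{α/2} + z_β)/√n.
z-sum = 2.241 + 1.036 = 3.277.
d_min = 3.277 / √163 = 3.277 / 12.767 = 0.257.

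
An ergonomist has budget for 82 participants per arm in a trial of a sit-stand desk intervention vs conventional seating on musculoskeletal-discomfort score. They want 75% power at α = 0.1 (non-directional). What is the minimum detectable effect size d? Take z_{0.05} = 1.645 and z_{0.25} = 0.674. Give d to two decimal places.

d_min ≈ 0.36

For two independent groups of n = 82 each: d_min = (z_{α/2} + z_β)·√(2/n).
z-sum = 1.645 + 0.674 = 2.319.
d_min = 2.319 × √(2/82) = 2.319 × 0.1562 = 0.362.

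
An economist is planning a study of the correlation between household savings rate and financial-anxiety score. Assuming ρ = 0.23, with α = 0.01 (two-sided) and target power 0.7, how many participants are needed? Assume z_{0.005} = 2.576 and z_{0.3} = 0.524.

n = 179

Fisher's z: C = ½·ln((1+r)/(1−r)) = ½·ln(1.5974) = 0.2342.
n = ((z_{α/2} + z_β)/C)² + 3.
(2.576 + 0.524) / 0.2342 = 3.100 / 0.2342 = 13.237.
n = 13.237² + 3 = 175.21 + 3 = 178.2.
Round up.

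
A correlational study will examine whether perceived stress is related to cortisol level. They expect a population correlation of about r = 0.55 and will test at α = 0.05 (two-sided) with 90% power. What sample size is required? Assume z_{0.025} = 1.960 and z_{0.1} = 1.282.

n = 31

Fisher's z: C = ½·ln((1+r)/(1−r)) = ½·ln(3.4444) = 0.6184.
n = ((z_{α/2} + z_β)/C)² + 3.
(1.960 + 1.282) / 0.6184 = 3.242 / 0.6184 = 5.243.
n = 5.243² + 3 = 27.48 + 3 = 30.5.
Round up.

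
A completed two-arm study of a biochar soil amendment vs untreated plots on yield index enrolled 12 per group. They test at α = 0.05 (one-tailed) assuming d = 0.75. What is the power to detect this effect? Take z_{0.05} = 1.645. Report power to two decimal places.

power ≈ 0.58

For two equal groups, power = Φ(d·√(n/2) − z_{α}).
d·√(n/2) = 0.75 × √(12/2) = 0.75 × 2.449 = 1.837.
z_β = 1.837 − 1.645 = 0.192.
Power = Φ(0.192) = 0.576.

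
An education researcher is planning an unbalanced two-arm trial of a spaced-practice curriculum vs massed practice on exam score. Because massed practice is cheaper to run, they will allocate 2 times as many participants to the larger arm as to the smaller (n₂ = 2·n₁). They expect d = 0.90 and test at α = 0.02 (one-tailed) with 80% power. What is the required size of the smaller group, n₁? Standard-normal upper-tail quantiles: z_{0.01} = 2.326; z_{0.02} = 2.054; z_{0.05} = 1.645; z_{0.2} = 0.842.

n₁ = 16

With allocation ratio k = n₂/n₁ = 2, Var(x̄₁−x̄₂) = σ²(1/n₁ + 1/(k·n₁)) = σ²·(k+1)/(k·n₁).
So n₁ = (1 + 1/k)·((z_{α} + z_β)/d)² = 1.500 × (2.896/0.90)².
n₁ = 1.500 × 10.35 = 15.5.
Round up: n₁ = 16, giving n₂ = 2 × 16 = 32.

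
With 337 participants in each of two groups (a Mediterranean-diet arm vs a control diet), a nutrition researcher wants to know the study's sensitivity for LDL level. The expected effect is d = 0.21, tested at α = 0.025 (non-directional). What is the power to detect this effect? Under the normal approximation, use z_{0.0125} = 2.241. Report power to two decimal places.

power ≈ 0.69

For two equal groups, power = Φ(d·√(n/2) − z_{α/2}).
d·√(n/2) = 0.21 × √(337/2) = 0.21 × 12.981 = 2.726.
z_β = 2.726 − 2.241 = 0.485.
Power = Φ(0.485) = 0.686.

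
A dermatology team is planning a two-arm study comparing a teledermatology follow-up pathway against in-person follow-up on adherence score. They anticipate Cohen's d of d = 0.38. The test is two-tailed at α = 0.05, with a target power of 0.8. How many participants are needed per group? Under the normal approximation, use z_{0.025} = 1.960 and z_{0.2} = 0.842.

For two independent groups with equal n: n = 2·((z_{α/2} + z_β) / d)².
z_{α/2} + z_β = 1.960 + 0.842 = 2.802.
n = 2 × (2.802 / 0.38)² = 2 × 7.374² = 2 × 54.37 = 108.7.
Round up to the next whole participant.

n = 109 per group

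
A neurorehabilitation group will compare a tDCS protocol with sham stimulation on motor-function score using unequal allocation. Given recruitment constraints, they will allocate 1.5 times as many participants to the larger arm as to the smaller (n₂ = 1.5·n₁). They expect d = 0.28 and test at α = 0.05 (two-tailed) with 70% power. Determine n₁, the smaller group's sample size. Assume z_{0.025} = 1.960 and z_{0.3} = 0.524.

With allocation ratio k = n₂/n₁ = 1.5, Var(x̄₁−x̄₂) = σ²(1/n₁ + 1/(k·n₁)) = σ²·(k+1)/(k·n₁).
So n₁ = (1 + 1/k)·((z_{α/2} + z_β)/d)² = 1.667 × (2.484/0.28)².
n₁ = 1.667 × 78.70 = 131.2.
Round up: n₁ = 132, giving n₂ = 1.5 × 132 = 198.

n₁ = 132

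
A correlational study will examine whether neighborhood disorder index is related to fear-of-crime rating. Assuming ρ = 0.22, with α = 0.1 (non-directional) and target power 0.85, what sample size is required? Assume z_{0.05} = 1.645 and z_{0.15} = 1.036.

n = 147

Fisher's z: C = ½·ln((1+r)/(1−r)) = ½·ln(1.5641) = 0.2237.
n = ((z_{α/2} + z_β)/C)² + 3.
(1.645 + 1.036) / 0.2237 = 2.681 / 0.2237 = 11.985.
n = 11.985² + 3 = 143.64 + 3 = 146.6.
Round up.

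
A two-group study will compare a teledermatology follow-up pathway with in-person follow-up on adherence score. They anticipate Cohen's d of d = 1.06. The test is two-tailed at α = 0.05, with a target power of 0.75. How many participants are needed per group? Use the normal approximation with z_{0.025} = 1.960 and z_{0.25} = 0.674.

n = 13 per group

For two independent groups with equal n: n = 2·((z_{α/2} + z_β) / d)².
z_{α/2} + z_β = 1.960 + 0.674 = 2.634.
n = 2 × (2.634 / 1.06)² = 2 × 2.485² = 2 × 6.17 = 12.3.
Round up to the next whole participant.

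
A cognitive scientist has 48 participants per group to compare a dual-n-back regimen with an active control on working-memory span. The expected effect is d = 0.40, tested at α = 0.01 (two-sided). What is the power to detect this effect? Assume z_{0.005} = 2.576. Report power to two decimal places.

power ≈ 0.27

For two equal groups, power = Φ(d·√(n/2) − z_{α/2}).
d·√(n/2) = 0.40 × √(48/2) = 0.40 × 4.899 = 1.960.
z_β = 1.960 − 2.576 = -0.616.
Power = Φ(-0.616) = 0.269.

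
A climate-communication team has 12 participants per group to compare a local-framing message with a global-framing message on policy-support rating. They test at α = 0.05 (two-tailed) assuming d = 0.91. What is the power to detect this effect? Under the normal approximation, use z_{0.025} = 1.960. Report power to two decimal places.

power ≈ 0.61

For two equal groups, power = Φ(d·√(n/2) − z_{α/2}).
d·√(n/2) = 0.91 × √(12/2) = 0.91 × 2.449 = 2.229.
z_β = 2.229 − 1.960 = 0.269.
Power = Φ(0.269) = 0.606.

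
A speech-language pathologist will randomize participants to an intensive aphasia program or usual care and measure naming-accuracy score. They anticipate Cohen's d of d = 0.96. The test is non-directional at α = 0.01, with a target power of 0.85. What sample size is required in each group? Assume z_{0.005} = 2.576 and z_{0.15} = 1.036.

n = 29 per group

For two independent groups with equal n: n = 2·((z_{α/2} + z_β) / d)².
z_{α/2} + z_β = 2.576 + 1.036 = 3.612.
n = 2 × (3.612 / 0.96)² = 2 × 3.763² = 2 × 14.16 = 28.3.
Round up to the next whole participant.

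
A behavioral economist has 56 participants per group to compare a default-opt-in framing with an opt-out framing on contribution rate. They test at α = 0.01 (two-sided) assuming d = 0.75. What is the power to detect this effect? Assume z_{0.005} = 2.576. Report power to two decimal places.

For two equal groups, power = Φ(d·√(n/2) − z_{α/2}).
d·√(n/2) = 0.75 × √(56/2) = 0.75 × 5.292 = 3.969.
z_β = 3.969 − 2.576 = 1.393.
Power = Φ(1.393) = 0.918.

power ≈ 0.92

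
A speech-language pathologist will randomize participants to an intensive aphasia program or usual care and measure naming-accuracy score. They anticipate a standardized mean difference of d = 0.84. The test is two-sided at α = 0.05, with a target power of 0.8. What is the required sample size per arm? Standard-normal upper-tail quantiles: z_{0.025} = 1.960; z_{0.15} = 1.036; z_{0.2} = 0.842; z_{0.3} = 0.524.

n = 23 per group

For two independent groups with equal n: n = 2·((z_{α/2} + z_β) / d)².
z_{α/2} + z_β = 1.960 + 0.842 = 2.802.
n = 2 × (2.802 / 0.84)² = 2 × 3.336² = 2 × 11.13 = 22.3.
Round up to the next whole participant.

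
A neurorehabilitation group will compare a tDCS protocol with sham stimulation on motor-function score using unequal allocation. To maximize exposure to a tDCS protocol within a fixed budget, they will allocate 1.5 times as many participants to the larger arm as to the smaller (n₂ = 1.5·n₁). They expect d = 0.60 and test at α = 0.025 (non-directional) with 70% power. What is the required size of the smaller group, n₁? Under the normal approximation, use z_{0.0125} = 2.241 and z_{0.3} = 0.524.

With allocation ratio k = n₂/n₁ = 1.5, Var(x̄₁−x̄₂) = σ²(1/n₁ + 1/(k·n₁)) = σ²·(k+1)/(k·n₁).
So n₁ = (1 + 1/k)·((z_{α/2} + z_β)/d)² = 1.667 × (2.765/0.60)².
n₁ = 1.667 × 21.24 = 35.4.
Round up: n₁ = 36, giving n₂ = 1.5 × 36 = 54.

n₁ = 36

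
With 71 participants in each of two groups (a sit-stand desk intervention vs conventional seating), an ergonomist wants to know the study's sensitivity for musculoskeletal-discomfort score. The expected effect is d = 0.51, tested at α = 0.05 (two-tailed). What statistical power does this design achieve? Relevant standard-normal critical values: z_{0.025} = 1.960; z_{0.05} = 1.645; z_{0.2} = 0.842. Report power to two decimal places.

For two equal groups, power = Φ(d·√(n/2) − z_{α/2}).
d·√(n/2) = 0.51 × √(71/2) = 0.51 × 5.958 = 3.039.
z_β = 3.039 − 1.960 = 1.079.
Power = Φ(1.079) = 0.860.

power ≈ 0.86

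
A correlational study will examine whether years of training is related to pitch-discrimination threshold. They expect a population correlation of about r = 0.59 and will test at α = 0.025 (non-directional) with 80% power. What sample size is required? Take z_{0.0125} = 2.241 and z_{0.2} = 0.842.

n = 24

Fisher's z: C = ½·ln((1+r)/(1−r)) = ½·ln(3.8780) = 0.6777.
n = ((z_{α/2} + z_β)/C)² + 3.
(2.241 + 0.842) / 0.6777 = 3.083 / 0.6777 = 4.549.
n = 4.549² + 3 = 20.70 + 3 = 23.7.
Round up.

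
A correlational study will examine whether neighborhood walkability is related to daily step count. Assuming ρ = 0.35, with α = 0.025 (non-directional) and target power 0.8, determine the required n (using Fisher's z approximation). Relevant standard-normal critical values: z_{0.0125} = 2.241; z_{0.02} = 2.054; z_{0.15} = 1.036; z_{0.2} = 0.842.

n = 75

Fisher's z: C = ½·ln((1+r)/(1−r)) = ½·ln(2.0769) = 0.3654.
n = ((z_{α/2} + z_β)/C)² + 3.
(2.241 + 0.842) / 0.3654 = 3.083 / 0.3654 = 8.437.
n = 8.437² + 3 = 71.19 + 3 = 74.2.
Round up.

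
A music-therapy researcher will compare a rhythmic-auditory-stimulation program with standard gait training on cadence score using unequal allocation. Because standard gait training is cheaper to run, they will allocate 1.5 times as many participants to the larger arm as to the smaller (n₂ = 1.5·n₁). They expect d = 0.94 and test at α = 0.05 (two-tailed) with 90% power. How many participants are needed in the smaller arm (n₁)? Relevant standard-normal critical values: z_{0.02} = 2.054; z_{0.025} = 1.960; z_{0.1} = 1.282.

n₁ = 20

With allocation ratio k = n₂/n₁ = 1.5, Var(x̄₁−x̄₂) = σ²(1/n₁ + 1/(k·n₁)) = σ²·(k+1)/(k·n₁).
So n₁ = (1 + 1/k)·((z_{α/2} + z_β)/d)² = 1.667 × (3.242/0.94)².
n₁ = 1.667 × 11.90 = 19.8.
Round up: n₁ = 20, giving n₂ = 1.5 × 20 = 30.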